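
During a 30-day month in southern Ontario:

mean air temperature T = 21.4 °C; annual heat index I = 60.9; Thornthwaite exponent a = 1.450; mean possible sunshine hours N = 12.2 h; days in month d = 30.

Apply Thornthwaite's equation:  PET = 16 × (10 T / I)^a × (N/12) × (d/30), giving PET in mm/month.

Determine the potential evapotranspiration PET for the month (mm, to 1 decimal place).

10T/I = 10 × 21.4 / 60.9 = 3.5140
(10T/I)^a = 3.5140^1.450 = 6.1860
Uncorrected PET = 16 × 6.1860 = 98.976 mm
Correction = (N/12)(d/30) = (12.2/12)(30/30) = 1.0167
PET = 98.976 × 1.0167 = 100.629 mm/month

100.6 mm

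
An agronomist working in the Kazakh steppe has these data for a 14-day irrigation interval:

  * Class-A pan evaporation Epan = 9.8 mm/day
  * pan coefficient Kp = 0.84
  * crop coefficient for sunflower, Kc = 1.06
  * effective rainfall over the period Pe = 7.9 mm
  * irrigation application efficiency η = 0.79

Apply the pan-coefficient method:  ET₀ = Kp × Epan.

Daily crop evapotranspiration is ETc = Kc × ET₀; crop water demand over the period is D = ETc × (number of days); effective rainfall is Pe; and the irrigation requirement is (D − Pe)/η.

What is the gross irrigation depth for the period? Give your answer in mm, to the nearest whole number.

145 mm

ET₀ = 0.84 × 9.8 = 8.2320 mm/d
ETc = Kc × ET₀ = 1.06 × 8.2320 = 8.7259 mm/d
Crop demand D = ETc × 14 d = 8.7259 × 14 = 122.163 mm
D − Pe = 122.163 − 7.9 = 114.263 mm
Gross irrigation = 114.263 / 0.79 = 144.637 mm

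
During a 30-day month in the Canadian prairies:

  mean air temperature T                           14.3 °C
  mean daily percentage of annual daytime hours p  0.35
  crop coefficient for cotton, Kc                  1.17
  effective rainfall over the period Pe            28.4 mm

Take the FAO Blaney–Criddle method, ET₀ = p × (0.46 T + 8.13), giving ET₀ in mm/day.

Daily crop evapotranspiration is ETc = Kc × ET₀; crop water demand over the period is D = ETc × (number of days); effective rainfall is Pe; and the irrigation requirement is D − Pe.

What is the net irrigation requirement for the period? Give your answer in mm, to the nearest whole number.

ET₀ = 0.35 × (0.46 × 14.3 + 8.13) = 0.35 × 14.708 = 5.1478 mm/d
ETc = Kc × ET₀ = 1.17 × 5.1478 = 6.0229 mm/d
Crop demand D = ETc × 30 d = 6.0229 × 30 = 180.687 mm
D − Pe = 180.687 − 28.4 = 152.287 mm

152 mm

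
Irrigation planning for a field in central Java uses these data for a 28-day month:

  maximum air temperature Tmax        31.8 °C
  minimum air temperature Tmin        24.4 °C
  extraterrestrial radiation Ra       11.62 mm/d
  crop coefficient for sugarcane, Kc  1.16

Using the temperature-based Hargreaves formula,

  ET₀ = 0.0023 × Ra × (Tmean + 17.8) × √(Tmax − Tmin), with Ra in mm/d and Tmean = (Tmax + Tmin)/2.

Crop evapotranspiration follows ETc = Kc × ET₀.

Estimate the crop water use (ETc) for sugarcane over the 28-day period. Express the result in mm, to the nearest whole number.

108 mm

Tmean = (31.8 + 24.4)/2 = 28.10 °C
ET₀ = 0.0023 × 11.62 × (28.10 + 17.8) × √7.4 = 0.0023 × 11.62 × 45.90 × 2.7203 = 3.3371 mm/d
ETc = Kc × ET₀ = 1.16 × 3.3371 = 3.8710 mm/d
Over 28 days: 3.8710 × 28 = 108.388 mm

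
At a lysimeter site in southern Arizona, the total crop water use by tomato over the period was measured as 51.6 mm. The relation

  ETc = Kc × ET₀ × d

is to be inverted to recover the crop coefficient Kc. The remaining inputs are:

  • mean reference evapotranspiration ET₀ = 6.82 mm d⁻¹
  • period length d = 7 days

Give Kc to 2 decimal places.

ETc = Kc × ET₀ × d  ⇒  Kc = ETc / (ET₀ × d)
Kc = 51.6 / (6.82 × 7) = 51.6 / 47.74 = 1.0809

1.08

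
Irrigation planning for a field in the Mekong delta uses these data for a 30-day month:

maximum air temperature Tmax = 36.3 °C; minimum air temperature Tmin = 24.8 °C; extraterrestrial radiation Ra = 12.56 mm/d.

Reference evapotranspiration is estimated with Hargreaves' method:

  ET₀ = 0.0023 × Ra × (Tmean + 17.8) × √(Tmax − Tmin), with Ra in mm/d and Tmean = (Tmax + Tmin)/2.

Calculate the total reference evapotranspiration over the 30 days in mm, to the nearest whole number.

Tmean = (36.3 + 24.8)/2 = 30.55 °C
ET₀ = 0.0023 × 12.56 × (30.55 + 17.8) × √11.5 = 0.0023 × 12.56 × 48.35 × 3.3912 = 4.7366 mm/d
Over 30 days: 4.7366 × 30 = 142.098 mm

142 mm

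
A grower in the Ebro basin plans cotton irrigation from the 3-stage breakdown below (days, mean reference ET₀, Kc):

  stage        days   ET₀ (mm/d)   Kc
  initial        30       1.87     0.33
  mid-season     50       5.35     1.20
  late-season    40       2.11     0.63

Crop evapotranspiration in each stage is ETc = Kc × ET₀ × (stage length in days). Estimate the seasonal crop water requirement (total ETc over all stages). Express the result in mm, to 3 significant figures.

393 mm

initial: 0.33 × 1.87 × 30 = 18.51 mm
mid-season: 1.20 × 5.35 × 50 = 321.00 mm
late-season: 0.63 × 2.11 × 40 = 53.17 mm
Seasonal total = 392.68 mm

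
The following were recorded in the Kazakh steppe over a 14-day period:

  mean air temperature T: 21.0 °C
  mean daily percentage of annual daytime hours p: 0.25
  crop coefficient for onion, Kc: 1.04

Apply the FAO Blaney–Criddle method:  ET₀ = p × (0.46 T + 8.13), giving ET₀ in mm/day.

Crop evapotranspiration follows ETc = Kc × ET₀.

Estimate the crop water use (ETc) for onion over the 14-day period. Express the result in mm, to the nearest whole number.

65 mm

ET₀ = 0.25 × (0.46 × 21.0 + 8.13) = 0.25 × 17.790 = 4.4475 mm/d
ETc = Kc × ET₀ = 1.04 × 4.4475 = 4.6254 mm/d
Over 14 days: 4.6254 × 14 = 64.756 mm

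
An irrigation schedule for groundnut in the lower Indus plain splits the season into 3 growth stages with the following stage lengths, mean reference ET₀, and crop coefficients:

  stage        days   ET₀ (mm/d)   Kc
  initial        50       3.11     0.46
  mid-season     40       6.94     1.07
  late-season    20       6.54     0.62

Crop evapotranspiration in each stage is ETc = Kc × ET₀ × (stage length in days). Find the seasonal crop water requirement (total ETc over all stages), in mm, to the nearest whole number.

450 mm

initial: 0.46 × 3.11 × 50 = 71.53 mm
mid-season: 1.07 × 6.94 × 40 = 297.03 mm
late-season: 0.62 × 6.54 × 20 = 81.10 mm
Seasonal total = 449.66 mm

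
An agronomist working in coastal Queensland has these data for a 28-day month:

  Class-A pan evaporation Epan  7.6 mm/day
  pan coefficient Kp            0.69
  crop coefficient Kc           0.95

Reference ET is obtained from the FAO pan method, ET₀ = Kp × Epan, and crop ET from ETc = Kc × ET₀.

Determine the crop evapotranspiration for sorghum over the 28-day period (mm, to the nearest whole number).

139 mm

ET₀ = 0.69 × 7.6 = 5.2440 mm/d
ETc = Kc × ET₀ = 0.95 × 5.2440 = 4.9818 mm/d
Over 28 days: 4.9818 × 28 = 139.490 mm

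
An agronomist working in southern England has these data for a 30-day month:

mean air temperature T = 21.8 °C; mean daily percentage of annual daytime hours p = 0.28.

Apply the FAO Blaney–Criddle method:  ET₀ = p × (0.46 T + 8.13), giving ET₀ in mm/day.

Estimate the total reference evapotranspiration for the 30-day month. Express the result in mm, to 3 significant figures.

153 mm

ET₀ = 0.28 × (0.46 × 21.8 + 8.13) = 0.28 × 18.158 = 5.0842 mm/d
Monthly total = 5.0842 × 30 = 152.526 mm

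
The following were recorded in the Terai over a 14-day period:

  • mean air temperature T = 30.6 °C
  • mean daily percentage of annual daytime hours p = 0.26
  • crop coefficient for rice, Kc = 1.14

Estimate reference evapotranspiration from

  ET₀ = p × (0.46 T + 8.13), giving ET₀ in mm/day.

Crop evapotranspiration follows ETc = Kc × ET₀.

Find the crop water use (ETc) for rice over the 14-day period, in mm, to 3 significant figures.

ET₀ = 0.26 × (0.46 × 30.6 + 8.13) = 0.26 × 22.206 = 5.7736 mm/d
ETc = Kc × ET₀ = 1.14 × 5.7736 = 6.5819 mm/d
Over 14 days: 6.5819 × 14 = 92.147 mm

92.1 mm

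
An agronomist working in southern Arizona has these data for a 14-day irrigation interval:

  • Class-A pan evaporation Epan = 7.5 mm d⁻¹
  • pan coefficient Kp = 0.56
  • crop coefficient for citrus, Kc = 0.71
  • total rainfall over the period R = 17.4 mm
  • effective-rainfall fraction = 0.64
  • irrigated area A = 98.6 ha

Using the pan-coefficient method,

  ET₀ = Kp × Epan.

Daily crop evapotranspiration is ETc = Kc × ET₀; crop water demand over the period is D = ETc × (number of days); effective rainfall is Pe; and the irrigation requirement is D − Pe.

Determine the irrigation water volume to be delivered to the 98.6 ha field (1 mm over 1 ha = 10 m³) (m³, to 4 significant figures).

30180 m³

ET₀ = 0.56 × 7.5 = 4.2000 mm/d
ETc = Kc × ET₀ = 0.71 × 4.2000 = 2.9820 mm/d
Crop demand D = ETc × 14 d = 2.9820 × 14 = 41.748 mm
Pe = 0.64 × 17.4 = 11.136 mm
D − Pe = 41.748 − 11.136 = 30.612 mm
Volume = 30.612 mm × 98.6 ha × 10 = 30183.4 m³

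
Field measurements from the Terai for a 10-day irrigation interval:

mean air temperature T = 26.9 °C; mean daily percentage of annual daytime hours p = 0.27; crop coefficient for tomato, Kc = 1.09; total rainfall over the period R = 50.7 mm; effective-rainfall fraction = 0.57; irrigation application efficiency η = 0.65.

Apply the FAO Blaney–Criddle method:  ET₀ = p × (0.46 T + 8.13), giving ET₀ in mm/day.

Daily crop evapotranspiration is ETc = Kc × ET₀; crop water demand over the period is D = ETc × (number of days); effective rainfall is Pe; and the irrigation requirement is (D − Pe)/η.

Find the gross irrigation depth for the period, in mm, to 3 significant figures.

48.4 mm

ET₀ = 0.27 × (0.46 × 26.9 + 8.13) = 0.27 × 20.504 = 5.5361 mm/d
ETc = Kc × ET₀ = 1.09 × 5.5361 = 6.0343 mm/d
Crop demand D = ETc × 10 d = 6.0343 × 10 = 60.343 mm
Pe = 0.57 × 50.7 = 28.899 mm
D − Pe = 60.343 − 28.899 = 31.444 mm
Gross irrigation = 31.444 / 0.65 = 48.375 mm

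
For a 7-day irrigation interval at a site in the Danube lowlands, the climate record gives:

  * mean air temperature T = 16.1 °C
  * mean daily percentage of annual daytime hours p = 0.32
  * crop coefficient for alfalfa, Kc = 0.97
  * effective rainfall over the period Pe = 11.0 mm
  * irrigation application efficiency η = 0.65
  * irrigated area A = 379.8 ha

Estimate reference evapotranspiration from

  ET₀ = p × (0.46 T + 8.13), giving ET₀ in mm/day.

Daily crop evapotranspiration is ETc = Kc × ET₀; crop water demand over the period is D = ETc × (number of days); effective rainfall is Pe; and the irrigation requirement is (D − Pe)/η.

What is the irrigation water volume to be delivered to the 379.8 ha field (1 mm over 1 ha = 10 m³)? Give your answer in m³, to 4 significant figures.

ET₀ = 0.32 × (0.46 × 16.1 + 8.13) = 0.32 × 15.536 = 4.9715 mm/d
ETc = Kc × ET₀ = 0.97 × 4.9715 = 4.8224 mm/d
Crop demand D = ETc × 7 d = 4.8224 × 7 = 33.757 mm
D − Pe = 33.757 − 11.0 = 22.757 mm
Gross irrigation = 22.757 / 0.65 = 35.011 mm
Volume = 35.011 mm × 379.8 ha × 10 = 132971.8 m³

133000 m³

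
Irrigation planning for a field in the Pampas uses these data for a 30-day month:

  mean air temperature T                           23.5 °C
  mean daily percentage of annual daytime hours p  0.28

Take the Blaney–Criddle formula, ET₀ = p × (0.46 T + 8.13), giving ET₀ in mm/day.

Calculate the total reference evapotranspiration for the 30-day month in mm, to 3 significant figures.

ET₀ = 0.28 × (0.46 × 23.5 + 8.13) = 0.28 × 18.940 = 5.3032 mm/d
Monthly total = 5.3032 × 30 = 159.096 mm

159 mm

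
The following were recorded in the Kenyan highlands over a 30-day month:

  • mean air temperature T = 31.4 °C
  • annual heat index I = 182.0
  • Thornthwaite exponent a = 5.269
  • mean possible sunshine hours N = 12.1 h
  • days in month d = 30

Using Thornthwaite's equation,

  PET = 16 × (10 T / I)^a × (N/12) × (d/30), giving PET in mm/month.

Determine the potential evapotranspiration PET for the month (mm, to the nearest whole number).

286 mm

10T/I = 10 × 31.4 / 182.0 = 1.7253
(10T/I)^a = 1.7253^5.269 = 17.7027
Uncorrected PET = 16 × 17.7027 = 283.243 mm
Correction = (N/12)(d/30) = (12.1/12)(30/30) = 1.0083
PET = 283.243 × 1.0083 = 285.594 mm/month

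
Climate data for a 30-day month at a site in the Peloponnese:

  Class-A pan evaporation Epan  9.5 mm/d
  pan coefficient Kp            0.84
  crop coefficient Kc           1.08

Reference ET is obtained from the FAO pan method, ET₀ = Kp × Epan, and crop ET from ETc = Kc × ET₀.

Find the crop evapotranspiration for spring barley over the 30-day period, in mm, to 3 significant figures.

259 mm

ET₀ = 0.84 × 9.5 = 7.9800 mm/d
ETc = Kc × ET₀ = 1.08 × 7.9800 = 8.6184 mm/d
Over 30 days: 8.6184 × 30 = 258.552 mm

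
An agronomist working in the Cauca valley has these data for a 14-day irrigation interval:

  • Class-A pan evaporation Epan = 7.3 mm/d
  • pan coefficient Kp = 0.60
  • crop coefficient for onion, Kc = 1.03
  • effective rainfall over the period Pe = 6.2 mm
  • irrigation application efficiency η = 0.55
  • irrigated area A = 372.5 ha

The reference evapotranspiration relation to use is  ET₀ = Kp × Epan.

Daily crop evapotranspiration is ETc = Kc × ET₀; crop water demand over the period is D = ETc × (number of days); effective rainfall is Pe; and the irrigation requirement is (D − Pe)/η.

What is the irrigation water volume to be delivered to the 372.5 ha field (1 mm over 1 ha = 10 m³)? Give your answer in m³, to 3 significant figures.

ET₀ = 0.60 × 7.3 = 4.3800 mm/d
ETc = Kc × ET₀ = 1.03 × 4.3800 = 4.5114 mm/d
Crop demand D = ETc × 14 d = 4.5114 × 14 = 63.160 mm
D − Pe = 63.160 − 6.2 = 56.960 mm
Gross irrigation = 56.960 / 0.55 = 103.564 mm
Volume = 103.564 mm × 372.5 ha × 10 = 385775.9 m³

386000 m³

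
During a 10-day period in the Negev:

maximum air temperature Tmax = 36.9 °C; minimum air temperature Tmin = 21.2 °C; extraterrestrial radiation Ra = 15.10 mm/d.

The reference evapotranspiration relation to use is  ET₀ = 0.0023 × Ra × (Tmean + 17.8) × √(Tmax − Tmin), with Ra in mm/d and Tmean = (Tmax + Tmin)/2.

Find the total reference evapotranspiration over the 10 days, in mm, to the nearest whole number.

Tmean = (36.9 + 21.2)/2 = 29.05 °C
ET₀ = 0.0023 × 15.10 × (29.05 + 17.8) × √15.7 = 0.0023 × 15.10 × 46.85 × 3.9623 = 6.4471 mm/d
Over 10 days: 6.4471 × 10 = 64.471 mm

64 mm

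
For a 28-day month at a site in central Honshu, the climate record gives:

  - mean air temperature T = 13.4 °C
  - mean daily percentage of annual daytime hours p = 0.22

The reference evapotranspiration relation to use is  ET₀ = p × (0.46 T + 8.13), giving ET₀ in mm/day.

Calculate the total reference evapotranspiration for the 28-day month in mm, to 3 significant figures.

88.1 mm

ET₀ = 0.22 × (0.46 × 13.4 + 8.13) = 0.22 × 14.294 = 3.1447 mm/d
Monthly total = 3.1447 × 28 = 88.052 mm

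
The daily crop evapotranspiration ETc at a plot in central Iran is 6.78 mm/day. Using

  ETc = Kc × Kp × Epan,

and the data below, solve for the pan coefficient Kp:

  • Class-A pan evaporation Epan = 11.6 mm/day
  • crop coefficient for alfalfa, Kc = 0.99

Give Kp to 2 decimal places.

ETc = Kc × Kp × Epan  ⇒  Kp = ETc / (Kc × Epan)
Kp = 6.78 / (0.99 × 11.6) = 6.78 / 11.484 = 0.5904

0.59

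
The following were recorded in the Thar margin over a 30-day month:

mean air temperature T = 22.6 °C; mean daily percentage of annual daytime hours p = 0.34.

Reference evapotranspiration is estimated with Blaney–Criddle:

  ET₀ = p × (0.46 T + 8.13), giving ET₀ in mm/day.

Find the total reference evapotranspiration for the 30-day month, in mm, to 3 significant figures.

189 mm

ET₀ = 0.34 × (0.46 × 22.6 + 8.13) = 0.34 × 18.526 = 6.2988 mm/d
Monthly total = 6.2988 × 30 = 188.964 mm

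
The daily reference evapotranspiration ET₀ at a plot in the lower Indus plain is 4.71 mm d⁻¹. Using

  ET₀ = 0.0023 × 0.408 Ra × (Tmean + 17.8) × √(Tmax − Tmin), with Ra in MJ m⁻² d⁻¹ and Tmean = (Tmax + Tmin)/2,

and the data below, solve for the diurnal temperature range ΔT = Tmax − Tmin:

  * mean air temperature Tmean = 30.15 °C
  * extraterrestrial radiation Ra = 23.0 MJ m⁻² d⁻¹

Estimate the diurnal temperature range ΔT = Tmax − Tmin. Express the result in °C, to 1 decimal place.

20.7 °C

√ΔT = ET₀ / [0.0023 × 0.408 × Ra × (Tmean+17.8)] = 4.71 / (0.0023 × 9.3840 × 47.95) = 4.5511
ΔT = 4.5511² = 20.713 °C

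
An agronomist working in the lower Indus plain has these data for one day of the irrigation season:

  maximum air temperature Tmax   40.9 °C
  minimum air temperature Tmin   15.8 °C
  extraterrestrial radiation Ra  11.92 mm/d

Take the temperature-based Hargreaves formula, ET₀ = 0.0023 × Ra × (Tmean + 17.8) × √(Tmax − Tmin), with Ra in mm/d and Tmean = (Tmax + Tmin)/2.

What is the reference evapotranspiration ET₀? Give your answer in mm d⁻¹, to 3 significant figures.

6.34 mm d⁻¹

Tmean = (40.9 + 15.8)/2 = 28.35 °C
ET₀ = 0.0023 × 11.92 × (28.35 + 17.8) × √25.1 = 0.0023 × 11.92 × 46.15 × 5.0100 = 6.3389 mm/d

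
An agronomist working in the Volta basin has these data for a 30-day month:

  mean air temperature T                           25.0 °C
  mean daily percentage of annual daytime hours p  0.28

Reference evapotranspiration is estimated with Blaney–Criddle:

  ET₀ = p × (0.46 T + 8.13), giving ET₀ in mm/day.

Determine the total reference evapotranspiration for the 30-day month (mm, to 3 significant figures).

ET₀ = 0.28 × (0.46 × 25.0 + 8.13) = 0.28 × 19.630 = 5.4964 mm/d
Monthly total = 5.4964 × 30 = 164.892 mm

165 mm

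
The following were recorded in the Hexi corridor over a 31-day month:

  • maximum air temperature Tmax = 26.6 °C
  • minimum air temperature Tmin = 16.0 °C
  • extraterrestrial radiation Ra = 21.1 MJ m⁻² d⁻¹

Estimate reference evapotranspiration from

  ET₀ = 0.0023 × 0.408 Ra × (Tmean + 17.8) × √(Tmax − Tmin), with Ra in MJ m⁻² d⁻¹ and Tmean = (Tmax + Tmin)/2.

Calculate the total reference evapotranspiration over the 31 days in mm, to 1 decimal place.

78.1 mm

Tmean = (26.6 + 16.0)/2 = 21.30 °C
0.408 Ra = 0.408 × 21.1 = 8.6088 mm/d equivalent
ET₀ = 0.0023 × 8.6088 × (21.30 + 17.8) × √10.6 = 0.0023 × 8.6088 × 39.10 × 3.2558 = 2.5206 mm/d
Over 31 days: 2.5206 × 31 = 78.139 mm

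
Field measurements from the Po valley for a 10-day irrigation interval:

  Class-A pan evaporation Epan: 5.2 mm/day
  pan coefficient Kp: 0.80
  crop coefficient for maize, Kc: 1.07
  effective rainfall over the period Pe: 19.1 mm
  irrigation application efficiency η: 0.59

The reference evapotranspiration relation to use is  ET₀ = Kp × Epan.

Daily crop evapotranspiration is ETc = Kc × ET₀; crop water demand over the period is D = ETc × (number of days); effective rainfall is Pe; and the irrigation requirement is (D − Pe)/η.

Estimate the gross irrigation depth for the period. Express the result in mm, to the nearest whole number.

43 mm

ET₀ = 0.80 × 5.2 = 4.1600 mm/d
ETc = Kc × ET₀ = 1.07 × 4.1600 = 4.4512 mm/d
Crop demand D = ETc × 10 d = 4.4512 × 10 = 44.512 mm
D − Pe = 44.512 − 19.1 = 25.412 mm
Gross irrigation = 25.412 / 0.59 = 43.071 mm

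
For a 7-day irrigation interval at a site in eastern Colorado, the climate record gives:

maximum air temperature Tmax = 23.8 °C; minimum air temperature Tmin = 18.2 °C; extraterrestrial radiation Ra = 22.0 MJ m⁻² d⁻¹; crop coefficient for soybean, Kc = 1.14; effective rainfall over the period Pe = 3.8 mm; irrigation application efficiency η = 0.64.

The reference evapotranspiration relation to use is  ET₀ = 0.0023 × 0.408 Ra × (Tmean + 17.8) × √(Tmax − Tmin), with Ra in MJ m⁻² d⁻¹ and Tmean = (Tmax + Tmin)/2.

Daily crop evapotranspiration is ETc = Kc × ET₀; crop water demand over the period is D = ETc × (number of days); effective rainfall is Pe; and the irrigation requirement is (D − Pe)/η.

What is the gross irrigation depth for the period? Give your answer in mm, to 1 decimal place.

Tmean = (23.8 + 18.2)/2 = 21.00 °C
0.408 Ra = 0.408 × 22.0 = 8.9760 mm/d equivalent
ET₀ = 0.0023 × 8.9760 × (21.00 + 17.8) × √5.6 = 0.0023 × 8.9760 × 38.80 × 2.3664 = 1.8955 mm/d
ETc = Kc × ET₀ = 1.14 × 1.8955 = 2.1609 mm/d
Crop demand D = ETc × 7 d = 2.1609 × 7 = 15.126 mm
D − Pe = 15.126 − 3.8 = 11.326 mm
Gross irrigation = 11.326 / 0.64 = 17.697 mm

17.7 mm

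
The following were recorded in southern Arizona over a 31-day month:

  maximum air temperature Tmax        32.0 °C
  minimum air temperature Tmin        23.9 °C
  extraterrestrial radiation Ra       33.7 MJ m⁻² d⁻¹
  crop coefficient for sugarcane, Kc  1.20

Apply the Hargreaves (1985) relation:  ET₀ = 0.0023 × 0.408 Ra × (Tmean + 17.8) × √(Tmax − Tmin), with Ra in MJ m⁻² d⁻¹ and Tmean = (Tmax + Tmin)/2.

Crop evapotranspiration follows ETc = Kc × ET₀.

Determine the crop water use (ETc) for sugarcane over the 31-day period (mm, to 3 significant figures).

153 mm

Tmean = (32.0 + 23.9)/2 = 27.95 °C
0.408 Ra = 0.408 × 33.7 = 13.7496 mm/d equivalent
ET₀ = 0.0023 × 13.7496 × (27.95 + 17.8) × √8.1 = 0.0023 × 13.7496 × 45.75 × 2.8460 = 4.1176 mm/d
ETc = Kc × ET₀ = 1.20 × 4.1176 = 4.9411 mm/d
Over 31 days: 4.9411 × 31 = 153.174 mm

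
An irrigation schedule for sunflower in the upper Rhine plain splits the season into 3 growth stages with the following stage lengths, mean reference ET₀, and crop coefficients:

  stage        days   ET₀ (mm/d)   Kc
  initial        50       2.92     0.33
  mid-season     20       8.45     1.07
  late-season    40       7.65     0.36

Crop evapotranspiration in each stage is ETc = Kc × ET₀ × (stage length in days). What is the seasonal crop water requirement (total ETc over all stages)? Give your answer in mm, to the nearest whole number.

initial: 0.33 × 2.92 × 50 = 48.18 mm
mid-season: 1.07 × 8.45 × 20 = 180.83 mm
late-season: 0.36 × 7.65 × 40 = 110.16 mm
Seasonal total = 339.17 mm

339 mm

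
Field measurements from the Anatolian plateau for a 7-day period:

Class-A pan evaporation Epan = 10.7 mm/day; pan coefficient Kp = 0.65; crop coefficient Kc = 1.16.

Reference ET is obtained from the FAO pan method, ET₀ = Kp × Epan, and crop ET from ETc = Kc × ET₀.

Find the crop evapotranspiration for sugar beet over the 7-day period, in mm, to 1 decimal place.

56.5 mm

ET₀ = 0.65 × 10.7 = 6.9550 mm/d
ETc = Kc × ET₀ = 1.16 × 6.9550 = 8.0678 mm/d
Over 7 days: 8.0678 × 7 = 56.475 mm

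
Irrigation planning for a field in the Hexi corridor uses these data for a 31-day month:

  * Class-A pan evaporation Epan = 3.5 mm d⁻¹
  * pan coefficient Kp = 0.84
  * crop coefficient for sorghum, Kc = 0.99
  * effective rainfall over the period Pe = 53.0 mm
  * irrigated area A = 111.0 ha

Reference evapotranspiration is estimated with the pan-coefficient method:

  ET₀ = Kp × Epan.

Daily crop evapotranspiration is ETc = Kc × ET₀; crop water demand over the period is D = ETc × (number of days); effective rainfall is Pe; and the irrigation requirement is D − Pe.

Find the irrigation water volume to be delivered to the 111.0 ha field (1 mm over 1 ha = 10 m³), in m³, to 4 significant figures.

ET₀ = 0.84 × 3.5 = 2.9400 mm/d
ETc = Kc × ET₀ = 0.99 × 2.9400 = 2.9106 mm/d
Crop demand D = ETc × 31 d = 2.9106 × 31 = 90.229 mm
D − Pe = 90.229 − 53.0 = 37.229 mm
Volume = 37.229 mm × 111.0 ha × 10 = 41324.2 m³

41320 m³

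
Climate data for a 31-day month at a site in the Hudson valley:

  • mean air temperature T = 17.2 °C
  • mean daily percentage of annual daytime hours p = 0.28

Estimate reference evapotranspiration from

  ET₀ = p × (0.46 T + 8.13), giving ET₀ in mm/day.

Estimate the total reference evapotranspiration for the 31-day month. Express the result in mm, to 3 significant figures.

ET₀ = 0.28 × (0.46 × 17.2 + 8.13) = 0.28 × 16.042 = 4.4918 mm/d
Monthly total = 4.4918 × 31 = 139.246 mm

139 mm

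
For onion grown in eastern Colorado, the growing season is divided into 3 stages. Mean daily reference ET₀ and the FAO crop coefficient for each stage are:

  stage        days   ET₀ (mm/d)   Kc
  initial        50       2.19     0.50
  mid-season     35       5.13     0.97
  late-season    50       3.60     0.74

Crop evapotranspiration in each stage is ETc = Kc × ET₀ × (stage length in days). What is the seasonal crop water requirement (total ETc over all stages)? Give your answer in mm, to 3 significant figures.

362 mm

initial: 0.50 × 2.19 × 50 = 54.75 mm
mid-season: 0.97 × 5.13 × 35 = 174.16 mm
late-season: 0.74 × 3.60 × 50 = 133.20 mm
Seasonal total = 362.11 mm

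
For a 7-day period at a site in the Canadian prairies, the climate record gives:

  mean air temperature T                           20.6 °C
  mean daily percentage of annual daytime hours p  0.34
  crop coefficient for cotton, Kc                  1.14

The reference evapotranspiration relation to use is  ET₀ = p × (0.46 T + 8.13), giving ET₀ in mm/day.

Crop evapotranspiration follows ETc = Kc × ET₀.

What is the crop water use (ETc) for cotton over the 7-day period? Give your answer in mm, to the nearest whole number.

48 mm

ET₀ = 0.34 × (0.46 × 20.6 + 8.13) = 0.34 × 17.606 = 5.9860 mm/d
ETc = Kc × ET₀ = 1.14 × 5.9860 = 6.8240 mm/d
Over 7 days: 6.8240 × 7 = 47.768 mm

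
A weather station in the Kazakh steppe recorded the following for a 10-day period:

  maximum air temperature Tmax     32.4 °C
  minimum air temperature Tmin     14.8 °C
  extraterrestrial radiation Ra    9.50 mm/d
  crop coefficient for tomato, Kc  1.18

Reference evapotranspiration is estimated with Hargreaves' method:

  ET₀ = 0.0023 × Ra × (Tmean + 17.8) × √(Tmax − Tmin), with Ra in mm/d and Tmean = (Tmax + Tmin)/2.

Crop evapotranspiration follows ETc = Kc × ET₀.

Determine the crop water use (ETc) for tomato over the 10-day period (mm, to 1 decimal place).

Tmean = (32.4 + 14.8)/2 = 23.60 °C
ET₀ = 0.0023 × 9.50 × (23.60 + 17.8) × √17.6 = 0.0023 × 9.50 × 41.40 × 4.1952 = 3.7949 mm/d
ETc = Kc × ET₀ = 1.18 × 3.7949 = 4.4780 mm/d
Over 10 days: 4.4780 × 10 = 44.780 mm

44.8 mm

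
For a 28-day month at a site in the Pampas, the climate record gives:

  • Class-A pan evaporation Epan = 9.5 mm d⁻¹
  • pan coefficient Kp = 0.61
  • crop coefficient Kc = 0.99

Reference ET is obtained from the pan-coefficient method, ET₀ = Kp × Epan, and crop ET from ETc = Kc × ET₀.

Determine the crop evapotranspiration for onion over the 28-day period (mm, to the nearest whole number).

ET₀ = 0.61 × 9.5 = 5.7950 mm/d
ETc = Kc × ET₀ = 0.99 × 5.7950 = 5.7371 mm/d
Over 28 days: 5.7371 × 28 = 160.639 mm

161 mm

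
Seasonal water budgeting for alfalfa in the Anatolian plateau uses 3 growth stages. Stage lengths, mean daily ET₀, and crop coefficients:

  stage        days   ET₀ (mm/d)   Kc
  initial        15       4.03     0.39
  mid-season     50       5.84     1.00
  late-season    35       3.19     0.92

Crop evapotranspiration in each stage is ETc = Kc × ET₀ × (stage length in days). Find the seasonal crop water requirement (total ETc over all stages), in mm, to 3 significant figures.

initial: 0.39 × 4.03 × 15 = 23.58 mm
mid-season: 1.00 × 5.84 × 50 = 292.00 mm
late-season: 0.92 × 3.19 × 35 = 102.72 mm
Seasonal total = 418.30 mm

418 mm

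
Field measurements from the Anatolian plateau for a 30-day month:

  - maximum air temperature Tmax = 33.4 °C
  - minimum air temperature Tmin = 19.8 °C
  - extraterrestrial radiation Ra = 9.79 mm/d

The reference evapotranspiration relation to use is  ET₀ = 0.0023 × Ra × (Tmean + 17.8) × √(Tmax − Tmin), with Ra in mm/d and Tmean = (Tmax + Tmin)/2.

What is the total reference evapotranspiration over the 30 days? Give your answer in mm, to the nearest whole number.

Tmean = (33.4 + 19.8)/2 = 26.60 °C
ET₀ = 0.0023 × 9.79 × (26.60 + 17.8) × √13.6 = 0.0023 × 9.79 × 44.40 × 3.6878 = 3.6869 mm/d
Over 30 days: 3.6869 × 30 = 110.607 mm

111 mm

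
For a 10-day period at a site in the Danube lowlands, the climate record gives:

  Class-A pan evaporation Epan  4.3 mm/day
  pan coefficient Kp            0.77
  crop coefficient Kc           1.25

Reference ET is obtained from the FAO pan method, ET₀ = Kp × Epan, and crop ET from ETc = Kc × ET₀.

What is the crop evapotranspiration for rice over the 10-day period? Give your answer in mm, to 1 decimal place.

ET₀ = 0.77 × 4.3 = 3.3110 mm/d
ETc = Kc × ET₀ = 1.25 × 3.3110 = 4.1388 mm/d
Over 10 days: 4.1388 × 10 = 41.388 mm

41.4 mm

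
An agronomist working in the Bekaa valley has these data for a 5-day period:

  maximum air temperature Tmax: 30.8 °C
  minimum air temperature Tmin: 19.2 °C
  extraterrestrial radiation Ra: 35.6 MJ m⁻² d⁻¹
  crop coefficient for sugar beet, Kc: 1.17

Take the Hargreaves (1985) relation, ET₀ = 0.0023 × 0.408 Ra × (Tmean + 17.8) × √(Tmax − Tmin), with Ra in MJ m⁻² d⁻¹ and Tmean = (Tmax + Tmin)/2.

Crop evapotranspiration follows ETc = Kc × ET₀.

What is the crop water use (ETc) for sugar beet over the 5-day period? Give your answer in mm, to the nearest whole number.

Tmean = (30.8 + 19.2)/2 = 25.00 °C
0.408 Ra = 0.408 × 35.6 = 14.5248 mm/d equivalent
ET₀ = 0.0023 × 14.5248 × (25.00 + 17.8) × √11.6 = 0.0023 × 14.5248 × 42.80 × 3.4059 = 4.8698 mm/d
ETc = Kc × ET₀ = 1.17 × 4.8698 = 5.6977 mm/d
Over 5 days: 5.6977 × 5 = 28.489 mm

28 mm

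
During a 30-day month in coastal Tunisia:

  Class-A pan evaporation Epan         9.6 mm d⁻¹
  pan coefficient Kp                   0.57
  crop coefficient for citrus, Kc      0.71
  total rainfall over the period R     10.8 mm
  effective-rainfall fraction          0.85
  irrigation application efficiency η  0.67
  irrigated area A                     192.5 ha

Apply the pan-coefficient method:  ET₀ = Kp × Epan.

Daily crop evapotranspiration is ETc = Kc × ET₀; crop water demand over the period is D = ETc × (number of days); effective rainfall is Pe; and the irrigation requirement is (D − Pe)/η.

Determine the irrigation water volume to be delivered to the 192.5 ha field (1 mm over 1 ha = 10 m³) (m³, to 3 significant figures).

ET₀ = 0.57 × 9.6 = 5.4720 mm/d
ETc = Kc × ET₀ = 0.71 × 5.4720 = 3.8851 mm/d
Crop demand D = ETc × 30 d = 3.8851 × 30 = 116.553 mm
Pe = 0.85 × 10.8 = 9.180 mm
D − Pe = 116.553 − 9.180 = 107.373 mm
Gross irrigation = 107.373 / 0.67 = 160.258 mm
Volume = 160.258 mm × 192.5 ha × 10 = 308496.7 m³

308000 m³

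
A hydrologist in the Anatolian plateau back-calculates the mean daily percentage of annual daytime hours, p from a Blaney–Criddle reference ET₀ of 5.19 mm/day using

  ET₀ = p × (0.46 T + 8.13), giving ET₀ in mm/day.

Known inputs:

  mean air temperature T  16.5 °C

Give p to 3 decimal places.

0.330

p = ET₀ / (0.46 T + 8.13) = 5.19 / (0.46 × 16.5 + 8.13) = 5.19 / 15.720 = 0.3302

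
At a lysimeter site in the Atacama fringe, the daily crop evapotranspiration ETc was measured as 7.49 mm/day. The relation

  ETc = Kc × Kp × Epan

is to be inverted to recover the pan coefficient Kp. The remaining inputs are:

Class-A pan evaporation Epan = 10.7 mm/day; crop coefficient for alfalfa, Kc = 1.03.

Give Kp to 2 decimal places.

ETc = Kc × Kp × Epan  ⇒  Kp = ETc / (Kc × Epan)
Kp = 7.49 / (1.03 × 10.7) = 7.49 / 11.021 = 0.6796

0.68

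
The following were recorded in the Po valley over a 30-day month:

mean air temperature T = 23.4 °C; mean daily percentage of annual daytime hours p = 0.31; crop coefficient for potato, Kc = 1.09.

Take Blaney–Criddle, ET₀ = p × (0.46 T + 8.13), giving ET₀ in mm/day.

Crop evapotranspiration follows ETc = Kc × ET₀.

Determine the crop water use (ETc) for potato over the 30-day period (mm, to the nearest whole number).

192 mm

ET₀ = 0.31 × (0.46 × 23.4 + 8.13) = 0.31 × 18.894 = 5.8571 mm/d
ETc = Kc × ET₀ = 1.09 × 5.8571 = 6.3842 mm/d
Over 30 days: 6.3842 × 30 = 191.526 mm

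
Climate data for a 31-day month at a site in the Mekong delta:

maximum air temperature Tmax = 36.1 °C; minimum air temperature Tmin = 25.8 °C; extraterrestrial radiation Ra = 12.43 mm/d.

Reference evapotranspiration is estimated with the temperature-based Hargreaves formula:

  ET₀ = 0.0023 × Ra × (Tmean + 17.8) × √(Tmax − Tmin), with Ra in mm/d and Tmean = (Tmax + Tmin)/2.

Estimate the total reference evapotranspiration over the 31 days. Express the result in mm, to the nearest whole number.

139 mm

Tmean = (36.1 + 25.8)/2 = 30.95 °C
ET₀ = 0.0023 × 12.43 × (30.95 + 17.8) × √10.3 = 0.0023 × 12.43 × 48.75 × 3.2094 = 4.4730 mm/d
Over 31 days: 4.4730 × 31 = 138.663 mm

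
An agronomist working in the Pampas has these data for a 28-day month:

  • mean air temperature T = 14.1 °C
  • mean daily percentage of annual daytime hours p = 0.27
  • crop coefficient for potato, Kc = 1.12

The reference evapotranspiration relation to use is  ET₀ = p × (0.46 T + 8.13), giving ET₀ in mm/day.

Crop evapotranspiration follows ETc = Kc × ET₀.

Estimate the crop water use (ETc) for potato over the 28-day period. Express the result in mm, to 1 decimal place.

ET₀ = 0.27 × (0.46 × 14.1 + 8.13) = 0.27 × 14.616 = 3.9463 mm/d
ETc = Kc × ET₀ = 1.12 × 3.9463 = 4.4199 mm/d
Over 28 days: 4.4199 × 28 = 123.757 mm

123.8 mm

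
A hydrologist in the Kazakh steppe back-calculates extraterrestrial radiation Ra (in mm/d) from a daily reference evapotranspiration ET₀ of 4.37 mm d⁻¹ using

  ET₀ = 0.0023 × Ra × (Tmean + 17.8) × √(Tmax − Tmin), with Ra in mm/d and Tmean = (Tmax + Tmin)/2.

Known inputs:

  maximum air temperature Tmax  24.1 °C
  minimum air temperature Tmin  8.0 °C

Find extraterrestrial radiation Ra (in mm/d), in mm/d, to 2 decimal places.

13.99 mm/d

Tmean = 16.05 °C; √ΔT = 4.0125
Ra = ET₀ / [0.0023 × (Tmean+17.8) × √ΔT] = 4.37 / (0.0023 × 33.85 × 4.0125) = 13.989 mm/d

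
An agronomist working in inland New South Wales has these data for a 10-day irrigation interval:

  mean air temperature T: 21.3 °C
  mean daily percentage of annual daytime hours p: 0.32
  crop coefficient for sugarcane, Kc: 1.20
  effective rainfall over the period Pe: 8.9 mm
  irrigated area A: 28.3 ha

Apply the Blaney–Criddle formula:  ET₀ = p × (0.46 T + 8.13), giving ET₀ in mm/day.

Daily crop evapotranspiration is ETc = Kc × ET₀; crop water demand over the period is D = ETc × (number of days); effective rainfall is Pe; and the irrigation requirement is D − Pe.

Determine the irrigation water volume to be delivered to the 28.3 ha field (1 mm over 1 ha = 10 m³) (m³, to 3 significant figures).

ET₀ = 0.32 × (0.46 × 21.3 + 8.13) = 0.32 × 17.928 = 5.7370 mm/d
ETc = Kc × ET₀ = 1.20 × 5.7370 = 6.8844 mm/d
Crop demand D = ETc × 10 d = 6.8844 × 10 = 68.844 mm
D − Pe = 68.844 − 8.9 = 59.944 mm
Volume = 59.944 mm × 28.3 ha × 10 = 16964.2 m³

17000 m³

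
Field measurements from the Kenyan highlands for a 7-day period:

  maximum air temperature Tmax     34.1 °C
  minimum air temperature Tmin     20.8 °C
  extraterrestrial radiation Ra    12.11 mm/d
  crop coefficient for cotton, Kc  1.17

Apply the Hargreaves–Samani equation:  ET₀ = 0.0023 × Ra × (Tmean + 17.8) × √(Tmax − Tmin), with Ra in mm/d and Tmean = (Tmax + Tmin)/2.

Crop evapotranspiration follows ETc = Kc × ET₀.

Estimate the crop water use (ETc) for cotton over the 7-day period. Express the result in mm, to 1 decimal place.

Tmean = (34.1 + 20.8)/2 = 27.45 °C
ET₀ = 0.0023 × 12.11 × (27.45 + 17.8) × √13.3 = 0.0023 × 12.11 × 45.25 × 3.6469 = 4.5964 mm/d
ETc = Kc × ET₀ = 1.17 × 4.5964 = 5.3778 mm/d
Over 7 days: 5.3778 × 7 = 37.645 mm

37.6 mm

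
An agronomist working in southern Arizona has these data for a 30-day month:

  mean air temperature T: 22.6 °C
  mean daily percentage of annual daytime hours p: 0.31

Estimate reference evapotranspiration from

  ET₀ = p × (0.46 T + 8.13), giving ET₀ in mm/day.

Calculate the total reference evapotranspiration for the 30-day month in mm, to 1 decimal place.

ET₀ = 0.31 × (0.46 × 22.6 + 8.13) = 0.31 × 18.526 = 5.7431 mm/d
Monthly total = 5.7431 × 30 = 172.293 mm

172.3 mm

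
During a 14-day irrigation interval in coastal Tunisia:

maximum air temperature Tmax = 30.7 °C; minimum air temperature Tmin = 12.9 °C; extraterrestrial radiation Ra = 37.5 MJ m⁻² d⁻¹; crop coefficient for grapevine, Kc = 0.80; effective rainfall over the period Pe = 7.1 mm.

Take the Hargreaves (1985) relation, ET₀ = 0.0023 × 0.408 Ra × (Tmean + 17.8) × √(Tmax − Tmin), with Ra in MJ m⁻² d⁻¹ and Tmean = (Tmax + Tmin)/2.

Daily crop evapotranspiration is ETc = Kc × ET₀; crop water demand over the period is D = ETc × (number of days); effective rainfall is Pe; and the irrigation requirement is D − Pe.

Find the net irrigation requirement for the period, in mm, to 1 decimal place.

58.7 mm

Tmean = (30.7 + 12.9)/2 = 21.80 °C
0.408 Ra = 0.408 × 37.5 = 15.3000 mm/d equivalent
ET₀ = 0.0023 × 15.3000 × (21.80 + 17.8) × √17.8 = 0.0023 × 15.3000 × 39.60 × 4.2190 = 5.8793 mm/d
ETc = Kc × ET₀ = 0.80 × 5.8793 = 4.7034 mm/d
Crop demand D = ETc × 14 d = 4.7034 × 14 = 65.848 mm
D − Pe = 65.848 − 7.1 = 58.748 mm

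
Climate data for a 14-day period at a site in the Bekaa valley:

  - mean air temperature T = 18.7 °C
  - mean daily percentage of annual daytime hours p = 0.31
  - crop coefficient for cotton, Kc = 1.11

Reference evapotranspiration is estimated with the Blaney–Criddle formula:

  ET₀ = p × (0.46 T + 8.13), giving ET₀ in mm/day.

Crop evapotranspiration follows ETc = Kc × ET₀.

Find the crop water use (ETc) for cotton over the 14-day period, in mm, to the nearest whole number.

81 mm

ET₀ = 0.31 × (0.46 × 18.7 + 8.13) = 0.31 × 16.732 = 5.1869 mm/d
ETc = Kc × ET₀ = 1.11 × 5.1869 = 5.7575 mm/d
Over 14 days: 5.7575 × 14 = 80.605 mm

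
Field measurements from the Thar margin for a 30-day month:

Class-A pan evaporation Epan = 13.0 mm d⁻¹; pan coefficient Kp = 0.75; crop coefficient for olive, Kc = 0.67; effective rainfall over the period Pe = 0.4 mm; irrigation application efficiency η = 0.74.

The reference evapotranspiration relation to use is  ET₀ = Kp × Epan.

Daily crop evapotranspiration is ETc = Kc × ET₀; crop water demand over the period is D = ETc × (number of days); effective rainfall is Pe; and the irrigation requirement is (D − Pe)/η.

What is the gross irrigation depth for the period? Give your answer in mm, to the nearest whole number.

ET₀ = 0.75 × 13.0 = 9.7500 mm/d
ETc = Kc × ET₀ = 0.67 × 9.7500 = 6.5325 mm/d
Crop demand D = ETc × 30 d = 6.5325 × 30 = 195.975 mm
D − Pe = 195.975 − 0.4 = 195.575 mm
Gross irrigation = 195.575 / 0.74 = 264.291 mm

264 mm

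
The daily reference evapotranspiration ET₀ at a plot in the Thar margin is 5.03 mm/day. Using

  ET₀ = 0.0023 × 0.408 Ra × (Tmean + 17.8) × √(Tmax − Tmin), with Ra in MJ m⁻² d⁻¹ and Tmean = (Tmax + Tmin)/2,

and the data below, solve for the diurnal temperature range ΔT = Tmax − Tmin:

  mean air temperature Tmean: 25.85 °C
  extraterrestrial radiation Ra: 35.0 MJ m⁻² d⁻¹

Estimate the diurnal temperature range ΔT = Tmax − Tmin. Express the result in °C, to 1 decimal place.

12.3 °C

√ΔT = ET₀ / [0.0023 × 0.408 × Ra × (Tmean+17.8)] = 5.03 / (0.0023 × 14.2800 × 43.65) = 3.5086
ΔT = 3.5086² = 12.310 °C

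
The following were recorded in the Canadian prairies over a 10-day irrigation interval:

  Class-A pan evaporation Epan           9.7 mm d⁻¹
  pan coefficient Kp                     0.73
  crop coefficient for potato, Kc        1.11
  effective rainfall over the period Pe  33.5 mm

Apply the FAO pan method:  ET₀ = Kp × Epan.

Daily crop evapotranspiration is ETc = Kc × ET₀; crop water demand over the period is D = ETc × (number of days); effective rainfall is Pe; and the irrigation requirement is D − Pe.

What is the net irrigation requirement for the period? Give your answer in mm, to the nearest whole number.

ET₀ = 0.73 × 9.7 = 7.0810 mm/d
ETc = Kc × ET₀ = 1.11 × 7.0810 = 7.8599 mm/d
Crop demand D = ETc × 10 d = 7.8599 × 10 = 78.599 mm
D − Pe = 78.599 − 33.5 = 45.099 mm

45 mm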